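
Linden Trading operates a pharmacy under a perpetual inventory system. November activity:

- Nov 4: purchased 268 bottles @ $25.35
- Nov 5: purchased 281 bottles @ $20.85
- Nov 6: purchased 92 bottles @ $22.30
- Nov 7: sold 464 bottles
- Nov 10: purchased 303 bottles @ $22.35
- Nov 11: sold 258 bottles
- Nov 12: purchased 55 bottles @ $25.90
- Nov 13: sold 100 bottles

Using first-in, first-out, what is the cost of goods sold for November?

COGS = $18,749.60

Nov 7, 464 sold [FIFO — oldest first]: 268 @ $25.35 + 196 @ $20.85 = $10,880.40
Nov 11, 258 sold [FIFO — oldest first]: 85 @ $20.85 + 92 @ $22.30 + 81 @ $22.35 = $5,634.20
Nov 13, 100 sold [FIFO — oldest first]: 100 @ $22.35 = $2,235.00
Total COGS = $10,880.40 + $5,634.20 + $2,235.00 = $18,749.60
Ending inventory: 122 @ $22.35 + 55 @ $25.90 = $4,151.20
Check: goods available $22,900.80 = COGS $18,749.60 + ending $4,151.20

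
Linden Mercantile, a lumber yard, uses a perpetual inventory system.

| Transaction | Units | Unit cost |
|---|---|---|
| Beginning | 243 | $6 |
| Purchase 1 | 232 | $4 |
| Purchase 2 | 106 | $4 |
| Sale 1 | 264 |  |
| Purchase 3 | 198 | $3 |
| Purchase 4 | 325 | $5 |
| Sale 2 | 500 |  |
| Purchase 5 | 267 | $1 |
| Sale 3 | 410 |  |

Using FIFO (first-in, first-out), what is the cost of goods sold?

Sale 1 (264) [FIFO — oldest first]: 243 @ $6 + 21 @ $4 = $1,542
Sale 2 (500) [FIFO — oldest first]: 211 @ $4 + 106 @ $4 + 183 @ $3 = $1,817
Sale 3 (410) [FIFO — oldest first]: 15 @ $3 + 325 @ $5 + 70 @ $1 = $1,740
Total COGS = $1,542 + $1,817 + $1,740 = $5,099
Ending inventory: 197 @ $1 = $197

COGS = $5,099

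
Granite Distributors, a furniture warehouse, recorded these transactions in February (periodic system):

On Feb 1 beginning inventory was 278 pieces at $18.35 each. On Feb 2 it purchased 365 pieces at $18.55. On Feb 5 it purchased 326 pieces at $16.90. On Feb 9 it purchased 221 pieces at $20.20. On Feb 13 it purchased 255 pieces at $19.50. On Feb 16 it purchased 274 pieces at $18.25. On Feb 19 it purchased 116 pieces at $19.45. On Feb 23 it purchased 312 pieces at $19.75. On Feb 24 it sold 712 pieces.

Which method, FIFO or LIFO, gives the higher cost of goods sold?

FIFO COGS: 278 @ $18.35 + 365 @ $18.55 + 69 @ $16.90 = $13,038.15
LIFO COGS: 312 @ $19.75 + 116 @ $19.45 + 274 @ $18.25 + 10 @ $19.50 = $13,613.70

LIFO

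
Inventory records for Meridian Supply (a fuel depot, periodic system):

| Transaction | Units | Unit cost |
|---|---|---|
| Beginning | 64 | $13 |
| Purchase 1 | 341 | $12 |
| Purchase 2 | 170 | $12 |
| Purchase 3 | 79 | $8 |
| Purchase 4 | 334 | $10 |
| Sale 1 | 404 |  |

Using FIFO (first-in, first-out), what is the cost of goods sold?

COGS = $4,912

Sale 1 (404) [FIFO — oldest first]: 64 @ $13 + 340 @ $12 = $4,912
Ending inventory: 1 @ $12 + 170 @ $12 + 79 @ $8 + 334 @ $10 = $6,024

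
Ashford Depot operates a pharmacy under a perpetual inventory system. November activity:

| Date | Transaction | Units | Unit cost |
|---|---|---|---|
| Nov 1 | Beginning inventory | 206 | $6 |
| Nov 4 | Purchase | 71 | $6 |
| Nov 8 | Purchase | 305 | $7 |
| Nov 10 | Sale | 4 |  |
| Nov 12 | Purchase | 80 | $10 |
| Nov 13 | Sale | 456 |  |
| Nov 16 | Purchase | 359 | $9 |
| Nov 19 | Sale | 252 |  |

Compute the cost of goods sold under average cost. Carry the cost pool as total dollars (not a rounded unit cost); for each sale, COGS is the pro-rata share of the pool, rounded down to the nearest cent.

COGS = $5,275.45

After Nov 1: 206 on hand, pool $1,236.00 (≈ $6.0000 each)
After Nov 4: 277 on hand, pool $1,662.00 (≈ $6.0000 each)
After Nov 8: 582 on hand, pool $3,797.00 (≈ $6.5241 each)
Nov 10, sell 4: 4/582 × $3,797.00 → $26.09
After Nov 12: 658 on hand, pool $4,570.91 (≈ $6.9467 each)
Nov 13, sell 456: 456/658 × $4,570.91 → $3,167.68
After Nov 16: 561 on hand, pool $4,634.23 (≈ $8.2607 each)
Nov 19, sell 252: 252/561 × $4,634.23 → $2,081.68
Total COGS = $26.09 + $3,167.68 + $2,081.68 = $5,275.45
Ending inventory (cost pool remaining) = $2,552.55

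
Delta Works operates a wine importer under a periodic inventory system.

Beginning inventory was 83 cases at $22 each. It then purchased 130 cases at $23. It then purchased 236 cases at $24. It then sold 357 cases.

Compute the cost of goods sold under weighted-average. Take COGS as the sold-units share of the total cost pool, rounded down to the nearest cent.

COGS = $8,332.65

Sale 1, sell 357: 357/449 × $10,480.00 → $8,332.65
Ending inventory (cost pool remaining) = $2,147.35
Check: goods available $10,480.00 = COGS $8,332.65 + ending $2,147.35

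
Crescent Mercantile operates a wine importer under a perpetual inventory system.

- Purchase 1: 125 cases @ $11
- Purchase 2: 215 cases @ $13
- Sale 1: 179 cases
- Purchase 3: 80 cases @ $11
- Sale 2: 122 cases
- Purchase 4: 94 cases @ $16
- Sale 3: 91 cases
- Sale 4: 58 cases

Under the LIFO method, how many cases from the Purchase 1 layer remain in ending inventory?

64

Sale 1 (179) [LIFO — newest first]: 179 @ $13 = $2,327
Sale 2 (122) [LIFO — newest first]: 80 @ $11 + 36 @ $13 + 6 @ $11 = $1,414
Sale 3 (91) [LIFO — newest first]: 91 @ $16 = $1,456
Sale 4 (58) [LIFO — newest first]: 3 @ $16 + 55 @ $11 = $653
Total COGS = $2,327 + $1,414 + $1,456 + $653 = $5,850
Ending inventory: 64 @ $11 = $704
Check: goods available $6,554 = COGS $5,850 + ending $704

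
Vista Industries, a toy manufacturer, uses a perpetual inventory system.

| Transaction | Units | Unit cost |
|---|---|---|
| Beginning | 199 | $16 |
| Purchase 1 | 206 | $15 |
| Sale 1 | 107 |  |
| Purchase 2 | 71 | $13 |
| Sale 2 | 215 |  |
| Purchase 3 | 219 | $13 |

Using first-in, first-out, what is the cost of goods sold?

COGS = $5,029

Sale 1 (107) [FIFO — oldest first]: 107 @ $16 = $1,712
Sale 2 (215) [FIFO — oldest first]: 92 @ $16 + 123 @ $15 = $3,317
Total COGS = $1,712 + $3,317 = $5,029
Ending inventory: 83 @ $15 + 71 @ $13 + 219 @ $13 = $5,015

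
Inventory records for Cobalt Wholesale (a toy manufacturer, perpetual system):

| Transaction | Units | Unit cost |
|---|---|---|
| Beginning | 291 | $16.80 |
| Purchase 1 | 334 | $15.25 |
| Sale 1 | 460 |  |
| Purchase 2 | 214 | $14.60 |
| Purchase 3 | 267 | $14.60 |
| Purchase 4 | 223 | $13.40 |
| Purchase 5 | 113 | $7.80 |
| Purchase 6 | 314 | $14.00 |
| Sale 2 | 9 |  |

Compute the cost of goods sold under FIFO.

Sale 1 (460) [FIFO — oldest first]: 291 @ $16.80 + 169 @ $15.25 = $7,466.05
Sale 2 (9) [FIFO — oldest first]: 9 @ $15.25 = $137.25
Total COGS = $7,466.05 + $137.25 = $7,603.30
Ending inventory: 156 @ $15.25 + 214 @ $14.60 + 267 @ $14.60 + 223 @ $13.40 + 113 @ $7.80 + 314 @ $14.00 = $17,667.20

COGS = $7,603.30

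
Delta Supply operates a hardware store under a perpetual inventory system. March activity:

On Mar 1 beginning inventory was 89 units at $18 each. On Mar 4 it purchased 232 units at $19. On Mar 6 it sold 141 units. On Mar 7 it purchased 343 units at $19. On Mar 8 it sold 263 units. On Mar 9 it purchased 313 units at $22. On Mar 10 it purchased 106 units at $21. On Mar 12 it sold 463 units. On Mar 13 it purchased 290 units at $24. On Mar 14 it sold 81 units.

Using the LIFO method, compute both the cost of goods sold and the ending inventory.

Mar 6, 141 sold [LIFO — newest first]: 141 @ $19 = $2,679
Mar 8, 263 sold [LIFO — newest first]: 263 @ $19 = $4,997
Mar 12, 463 sold [LIFO — newest first]: 106 @ $21 + 313 @ $22 + 44 @ $19 = $9,948
Mar 14, 81 sold [LIFO — newest first]: 81 @ $24 = $1,944
Total COGS = $2,679 + $4,997 + $9,948 + $1,944 = $19,568
Ending inventory: 89 @ $18 + 91 @ $19 + 36 @ $19 + 209 @ $24 = $9,031

COGS = $19,568; ending inventory = $9,031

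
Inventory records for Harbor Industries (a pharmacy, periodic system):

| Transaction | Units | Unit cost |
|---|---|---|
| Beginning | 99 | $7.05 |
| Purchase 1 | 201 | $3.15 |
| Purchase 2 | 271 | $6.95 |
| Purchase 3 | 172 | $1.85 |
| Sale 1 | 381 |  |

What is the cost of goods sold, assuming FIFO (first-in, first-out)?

Sale 1 (381) [FIFO — oldest first]: 99 @ $7.05 + 201 @ $3.15 + 81 @ $6.95 = $1,894.05
Ending inventory: 190 @ $6.95 + 172 @ $1.85 = $1,638.70

COGS = $1,894.05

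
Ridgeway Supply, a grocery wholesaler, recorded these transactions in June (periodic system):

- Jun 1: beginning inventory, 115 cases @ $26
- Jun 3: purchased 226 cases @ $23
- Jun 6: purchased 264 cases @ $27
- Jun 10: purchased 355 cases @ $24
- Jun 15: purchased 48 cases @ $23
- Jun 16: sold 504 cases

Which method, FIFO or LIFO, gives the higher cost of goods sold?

FIFO COGS: 115 @ $26 + 226 @ $23 + 163 @ $27 = $12,589
LIFO COGS: 48 @ $23 + 355 @ $24 + 101 @ $27 = $12,351

FIFO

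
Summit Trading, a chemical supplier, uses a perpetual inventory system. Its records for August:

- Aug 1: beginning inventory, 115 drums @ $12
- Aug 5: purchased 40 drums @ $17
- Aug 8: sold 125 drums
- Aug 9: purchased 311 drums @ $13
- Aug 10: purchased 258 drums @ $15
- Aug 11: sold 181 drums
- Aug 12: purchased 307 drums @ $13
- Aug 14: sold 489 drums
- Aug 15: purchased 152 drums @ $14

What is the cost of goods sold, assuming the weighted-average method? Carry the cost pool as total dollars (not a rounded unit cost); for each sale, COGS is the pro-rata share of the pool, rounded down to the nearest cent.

After Aug 1: 115 on hand, pool $1,380.00 (≈ $12.0000 each)
After Aug 5: 155 on hand, pool $2,060.00 (≈ $13.2903 each)
Aug 8, sell 125: 125/155 × $2,060.00 → $1,661.29
After Aug 9: 341 on hand, pool $4,441.71 (≈ $13.0255 each)
After Aug 10: 599 on hand, pool $8,311.71 (≈ $13.8760 each)
Aug 11, sell 181: 181/599 × $8,311.71 → $2,511.55
After Aug 12: 725 on hand, pool $9,791.16 (≈ $13.5050 each)
Aug 14, sell 489: 489/725 × $9,791.16 → $6,603.96
After Aug 15: 388 on hand, pool $5,315.20 (≈ $13.6990 each)
Total COGS = $1,661.29 + $2,511.55 + $6,603.96 = $10,776.80
Ending inventory (cost pool remaining) = $5,315.20
Check: goods available $16,092.00 = COGS $10,776.80 + ending $5,315.20

COGS = $10,776.80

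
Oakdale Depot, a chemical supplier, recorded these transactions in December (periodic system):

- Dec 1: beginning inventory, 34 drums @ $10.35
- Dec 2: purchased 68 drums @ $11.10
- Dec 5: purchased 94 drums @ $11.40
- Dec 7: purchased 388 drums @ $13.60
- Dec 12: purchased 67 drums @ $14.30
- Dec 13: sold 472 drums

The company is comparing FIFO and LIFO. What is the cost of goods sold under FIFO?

COGS = $5,931.90

FIFO COGS: 34 @ $10.35 + 68 @ $11.10 + 94 @ $11.40 + 276 @ $13.60 = $5,931.90
LIFO COGS: 67 @ $14.30 + 388 @ $13.60 + 17 @ $11.40 = $6,428.70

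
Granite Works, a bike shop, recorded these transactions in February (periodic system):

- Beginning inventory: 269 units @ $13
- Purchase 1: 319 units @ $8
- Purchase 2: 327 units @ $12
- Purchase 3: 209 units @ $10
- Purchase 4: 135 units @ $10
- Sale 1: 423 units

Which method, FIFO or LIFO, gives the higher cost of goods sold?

FIFO COGS: 269 @ $13 + 154 @ $8 = $4,729
LIFO COGS: 135 @ $10 + 209 @ $10 + 79 @ $12 = $4,388

FIFO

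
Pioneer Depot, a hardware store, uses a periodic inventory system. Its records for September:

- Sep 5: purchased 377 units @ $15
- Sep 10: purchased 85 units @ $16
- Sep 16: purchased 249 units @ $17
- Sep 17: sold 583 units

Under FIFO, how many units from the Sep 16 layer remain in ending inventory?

Sep 17, 583 sold [FIFO — oldest first]: 377 @ $15 + 85 @ $16 + 121 @ $17 = $9,072
Ending inventory: 128 @ $17 = $2,176
Check: goods available $11,248 = COGS $9,072 + ending $2,176

128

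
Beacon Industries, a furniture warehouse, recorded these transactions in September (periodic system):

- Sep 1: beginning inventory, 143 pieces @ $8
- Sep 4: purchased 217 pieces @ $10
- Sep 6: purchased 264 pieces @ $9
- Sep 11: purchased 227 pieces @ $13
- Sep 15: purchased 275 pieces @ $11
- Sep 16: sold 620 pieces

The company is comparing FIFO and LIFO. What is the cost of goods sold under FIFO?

FIFO COGS: 143 @ $8 + 217 @ $10 + 260 @ $9 = $5,654
LIFO COGS: 275 @ $11 + 227 @ $13 + 118 @ $9 = $7,038

COGS = $5,654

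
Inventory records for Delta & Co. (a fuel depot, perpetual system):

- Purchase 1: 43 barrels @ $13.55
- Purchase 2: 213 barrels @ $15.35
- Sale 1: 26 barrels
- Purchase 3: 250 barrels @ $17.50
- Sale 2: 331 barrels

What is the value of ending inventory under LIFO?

Ending inventory = $2,209.75

Sale 1 (26) [LIFO — newest first]: 26 @ $15.35 = $399.10
Sale 2 (331) [LIFO — newest first]: 250 @ $17.50 + 81 @ $15.35 = $5,618.35
Total COGS = $399.10 + $5,618.35 = $6,017.45
Ending inventory: 43 @ $13.55 + 106 @ $15.35 = $2,209.75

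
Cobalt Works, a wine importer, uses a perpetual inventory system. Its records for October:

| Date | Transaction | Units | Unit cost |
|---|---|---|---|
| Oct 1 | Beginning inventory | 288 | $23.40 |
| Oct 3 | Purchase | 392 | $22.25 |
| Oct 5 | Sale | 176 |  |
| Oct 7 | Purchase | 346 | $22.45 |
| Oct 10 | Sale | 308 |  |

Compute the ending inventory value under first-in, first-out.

Oct 5, 176 sold [FIFO — oldest first]: 176 @ $23.40 = $4,118.40
Oct 10, 308 sold [FIFO — oldest first]: 112 @ $23.40 + 196 @ $22.25 = $6,981.80
Total COGS = $4,118.40 + $6,981.80 = $11,100.20
Ending inventory: 196 @ $22.25 + 346 @ $22.45 = $12,128.70
Check: goods available $23,228.90 = COGS $11,100.20 + ending $12,128.70

Ending inventory = $12,128.70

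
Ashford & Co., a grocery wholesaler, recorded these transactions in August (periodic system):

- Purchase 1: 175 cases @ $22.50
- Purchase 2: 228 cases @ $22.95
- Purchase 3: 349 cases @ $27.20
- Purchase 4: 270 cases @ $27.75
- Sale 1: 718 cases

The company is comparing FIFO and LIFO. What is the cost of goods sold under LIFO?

COGS = $19,257.35

FIFO COGS: 175 @ $22.50 + 228 @ $22.95 + 315 @ $27.20 = $17,738.10
LIFO COGS: 270 @ $27.75 + 349 @ $27.20 + 99 @ $22.95 = $19,257.35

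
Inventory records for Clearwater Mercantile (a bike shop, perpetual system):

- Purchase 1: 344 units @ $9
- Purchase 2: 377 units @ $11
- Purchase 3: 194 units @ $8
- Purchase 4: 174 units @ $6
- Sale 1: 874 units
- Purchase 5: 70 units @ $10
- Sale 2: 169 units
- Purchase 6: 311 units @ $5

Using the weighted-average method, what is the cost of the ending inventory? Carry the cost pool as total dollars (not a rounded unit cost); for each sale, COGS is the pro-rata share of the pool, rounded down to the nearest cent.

Ending inventory = $2,630.55

After Purchase 1: 344 on hand, pool $3,096.00 (≈ $9.0000 each)
After Purchase 2: 721 on hand, pool $7,243.00 (≈ $10.0458 each)
After Purchase 3: 915 on hand, pool $8,795.00 (≈ $9.6120 each)
After Purchase 4: 1089 on hand, pool $9,839.00 (≈ $9.0349 each)
Sale 1, sell 874: 874/1089 × $9,839.00 → $7,896.49
After Purchase 5: 285 on hand, pool $2,642.51 (≈ $9.2720 each)
Sale 2, sell 169: 169/285 × $2,642.51 → $1,566.96
After Purchase 6: 427 on hand, pool $2,630.55 (≈ $6.1605 each)
Total COGS = $7,896.49 + $1,566.96 = $9,463.45
Ending inventory (cost pool remaining) = $2,630.55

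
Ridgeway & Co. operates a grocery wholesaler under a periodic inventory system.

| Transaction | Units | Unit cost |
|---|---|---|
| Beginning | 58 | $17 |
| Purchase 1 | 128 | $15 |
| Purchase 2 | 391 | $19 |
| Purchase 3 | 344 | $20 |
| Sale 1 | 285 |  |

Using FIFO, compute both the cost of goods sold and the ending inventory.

COGS = $4,787; ending inventory = $12,428

Sale 1 (285) [FIFO — oldest first]: 58 @ $17 + 128 @ $15 + 99 @ $19 = $4,787
Ending inventory: 292 @ $19 + 344 @ $20 = $12,428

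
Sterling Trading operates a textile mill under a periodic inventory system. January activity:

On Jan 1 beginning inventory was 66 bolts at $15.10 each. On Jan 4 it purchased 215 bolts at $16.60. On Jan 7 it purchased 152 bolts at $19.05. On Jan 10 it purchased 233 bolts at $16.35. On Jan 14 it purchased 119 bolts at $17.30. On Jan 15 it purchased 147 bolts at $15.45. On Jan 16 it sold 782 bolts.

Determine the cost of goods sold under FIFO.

COGS = $13,277.55

Jan 16, 782 sold [FIFO — oldest first]: 66 @ $15.10 + 215 @ $16.60 + 152 @ $19.05 + 233 @ $16.35 + 116 @ $17.30 = $13,277.55
Ending inventory: 3 @ $17.30 + 147 @ $15.45 = $2,323.05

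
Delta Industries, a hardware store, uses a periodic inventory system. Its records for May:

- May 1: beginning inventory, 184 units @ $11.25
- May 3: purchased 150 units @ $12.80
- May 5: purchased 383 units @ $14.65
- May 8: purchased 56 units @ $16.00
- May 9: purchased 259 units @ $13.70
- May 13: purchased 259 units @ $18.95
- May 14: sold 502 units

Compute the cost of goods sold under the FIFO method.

May 14, 502 sold [FIFO — oldest first]: 184 @ $11.25 + 150 @ $12.80 + 168 @ $14.65 = $6,451.20
Ending inventory: 215 @ $14.65 + 56 @ $16.00 + 259 @ $13.70 + 259 @ $18.95 = $12,502.10

COGS = $6,451.20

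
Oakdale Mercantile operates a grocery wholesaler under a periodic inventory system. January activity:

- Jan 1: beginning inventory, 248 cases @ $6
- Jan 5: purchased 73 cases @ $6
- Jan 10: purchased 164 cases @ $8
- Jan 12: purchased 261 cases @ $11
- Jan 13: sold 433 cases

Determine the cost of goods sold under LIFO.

Jan 13, 433 sold [LIFO — newest first]: 261 @ $11 + 164 @ $8 + 8 @ $6 = $4,231
Ending inventory: 248 @ $6 + 65 @ $6 = $1,878

COGS = $4,231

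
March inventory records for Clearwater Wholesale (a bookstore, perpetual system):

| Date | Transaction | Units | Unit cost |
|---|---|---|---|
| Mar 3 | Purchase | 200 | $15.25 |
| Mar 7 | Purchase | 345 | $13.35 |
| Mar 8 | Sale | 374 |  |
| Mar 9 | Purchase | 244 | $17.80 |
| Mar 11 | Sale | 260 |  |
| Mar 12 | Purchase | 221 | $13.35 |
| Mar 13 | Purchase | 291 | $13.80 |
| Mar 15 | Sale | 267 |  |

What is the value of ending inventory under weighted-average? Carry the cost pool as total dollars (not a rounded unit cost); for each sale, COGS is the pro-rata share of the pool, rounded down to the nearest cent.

After Mar 3: 200 on hand, pool $3,050.00 (≈ $15.2500 each)
After Mar 7: 545 on hand, pool $7,655.75 (≈ $14.0472 each)
Mar 8, sell 374: 374/545 × $7,655.75 → $5,253.67
After Mar 9: 415 on hand, pool $6,745.28 (≈ $16.2537 each)
Mar 11, sell 260: 260/415 × $6,745.28 → $4,225.95
After Mar 12: 376 on hand, pool $5,469.68 (≈ $14.5470 each)
After Mar 13: 667 on hand, pool $9,485.48 (≈ $14.2211 each)
Mar 15, sell 267: 267/667 × $9,485.48 → $3,797.03
Total COGS = $5,253.67 + $4,225.95 + $3,797.03 = $13,276.65
Ending inventory (cost pool remaining) = $5,688.45

Ending inventory = $5,688.45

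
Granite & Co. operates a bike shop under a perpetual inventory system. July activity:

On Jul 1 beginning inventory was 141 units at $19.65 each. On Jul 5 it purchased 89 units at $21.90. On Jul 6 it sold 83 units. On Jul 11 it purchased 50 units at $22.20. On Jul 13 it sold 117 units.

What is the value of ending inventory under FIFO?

Ending inventory = $1,767.00

Jul 6, 83 sold [FIFO — oldest first]: 83 @ $19.65 = $1,630.95
Jul 13, 117 sold [FIFO — oldest first]: 58 @ $19.65 + 59 @ $21.90 = $2,431.80
Total COGS = $1,630.95 + $2,431.80 = $4,062.75
Ending inventory: 30 @ $21.90 + 50 @ $22.20 = $1,767.00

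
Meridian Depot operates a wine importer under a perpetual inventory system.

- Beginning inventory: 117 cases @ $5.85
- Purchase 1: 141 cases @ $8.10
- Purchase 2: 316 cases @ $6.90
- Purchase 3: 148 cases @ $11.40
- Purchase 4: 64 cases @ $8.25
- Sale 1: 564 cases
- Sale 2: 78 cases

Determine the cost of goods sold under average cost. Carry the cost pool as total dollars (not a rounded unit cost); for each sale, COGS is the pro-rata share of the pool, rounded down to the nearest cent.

COGS = $5,082.20

After Beginning: 117 on hand, pool $684.45 (≈ $5.8500 each)
After Purchase 1: 258 on hand, pool $1,826.55 (≈ $7.0797 each)
After Purchase 2: 574 on hand, pool $4,006.95 (≈ $6.9807 each)
After Purchase 3: 722 on hand, pool $5,694.15 (≈ $7.8866 each)
After Purchase 4: 786 on hand, pool $6,222.15 (≈ $7.9162 each)
Sale 1, sell 564: 564/786 × $6,222.15 → $4,464.74
Sale 2, sell 78: 78/222 × $1,757.41 → $617.46
Total COGS = $4,464.74 + $617.46 = $5,082.20
Ending inventory (cost pool remaining) = $1,139.95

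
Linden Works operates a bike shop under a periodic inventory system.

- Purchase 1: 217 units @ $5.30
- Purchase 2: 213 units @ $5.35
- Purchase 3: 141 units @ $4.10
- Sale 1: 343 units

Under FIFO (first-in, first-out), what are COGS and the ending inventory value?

Sale 1 (343) [FIFO — oldest first]: 217 @ $5.30 + 126 @ $5.35 = $1,824.20
Ending inventory: 87 @ $5.35 + 141 @ $4.10 = $1,043.55

COGS = $1,824.20; ending inventory = $1,043.55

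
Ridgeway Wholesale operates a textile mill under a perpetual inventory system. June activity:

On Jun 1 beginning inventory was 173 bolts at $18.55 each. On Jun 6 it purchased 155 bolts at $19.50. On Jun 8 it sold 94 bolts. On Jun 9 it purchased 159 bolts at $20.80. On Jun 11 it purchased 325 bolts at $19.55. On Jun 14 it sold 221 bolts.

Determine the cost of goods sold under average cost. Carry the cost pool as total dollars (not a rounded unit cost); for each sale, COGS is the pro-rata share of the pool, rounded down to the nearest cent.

COGS = $6,127.92

After Jun 1: 173 on hand, pool $3,209.15 (≈ $18.5500 each)
After Jun 6: 328 on hand, pool $6,231.65 (≈ $18.9989 each)
Jun 8, sell 94: 94/328 × $6,231.65 → $1,785.89
After Jun 9: 393 on hand, pool $7,752.96 (≈ $19.7276 each)
After Jun 11: 718 on hand, pool $14,106.71 (≈ $19.6472 each)
Jun 14, sell 221: 221/718 × $14,106.71 → $4,342.03
Total COGS = $1,785.89 + $4,342.03 = $6,127.92
Ending inventory (cost pool remaining) = $9,764.68
Check: goods available $15,892.60 = COGS $6,127.92 + ending $9,764.68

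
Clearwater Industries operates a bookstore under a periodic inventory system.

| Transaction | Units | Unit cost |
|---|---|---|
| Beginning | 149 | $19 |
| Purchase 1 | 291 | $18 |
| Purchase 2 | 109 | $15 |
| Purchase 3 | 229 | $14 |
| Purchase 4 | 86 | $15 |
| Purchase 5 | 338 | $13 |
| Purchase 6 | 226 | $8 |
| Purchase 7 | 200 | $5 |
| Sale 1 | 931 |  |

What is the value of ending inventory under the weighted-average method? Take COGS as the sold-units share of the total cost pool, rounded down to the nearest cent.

Ending inventory = $9,162.90

Sale 1, sell 931: 931/1628 × $21,402.00 → $12,239.10
Ending inventory (cost pool remaining) = $9,162.90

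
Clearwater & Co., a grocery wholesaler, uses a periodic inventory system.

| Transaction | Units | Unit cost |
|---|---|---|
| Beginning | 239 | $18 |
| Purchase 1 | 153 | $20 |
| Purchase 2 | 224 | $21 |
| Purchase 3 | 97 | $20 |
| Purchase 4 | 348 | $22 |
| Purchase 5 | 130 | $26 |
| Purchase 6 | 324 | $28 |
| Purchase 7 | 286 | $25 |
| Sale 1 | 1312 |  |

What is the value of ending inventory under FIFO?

Sale 1 (1312) [FIFO — oldest first]: 239 @ $18 + 153 @ $20 + 224 @ $21 + 97 @ $20 + 348 @ $22 + 130 @ $26 + 121 @ $28 = $28,430
Ending inventory: 203 @ $28 + 286 @ $25 = $12,834

Ending inventory = $12,834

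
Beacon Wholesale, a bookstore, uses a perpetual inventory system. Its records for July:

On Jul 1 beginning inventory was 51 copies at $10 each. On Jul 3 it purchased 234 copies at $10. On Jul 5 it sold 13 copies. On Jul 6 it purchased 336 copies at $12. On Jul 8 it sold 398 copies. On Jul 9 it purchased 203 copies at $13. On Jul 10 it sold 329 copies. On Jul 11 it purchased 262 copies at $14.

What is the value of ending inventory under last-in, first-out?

Ending inventory = $4,508

Jul 5, 13 sold [LIFO — newest first]: 13 @ $10 = $130
Jul 8, 398 sold [LIFO — newest first]: 336 @ $12 + 62 @ $10 = $4,652
Jul 10, 329 sold [LIFO — newest first]: 203 @ $13 + 126 @ $10 = $3,899
Total COGS = $130 + $4,652 + $3,899 = $8,681
Ending inventory: 51 @ $10 + 33 @ $10 + 262 @ $14 = $4,508
Check: goods available $13,189 = COGS $8,681 + ending $4,508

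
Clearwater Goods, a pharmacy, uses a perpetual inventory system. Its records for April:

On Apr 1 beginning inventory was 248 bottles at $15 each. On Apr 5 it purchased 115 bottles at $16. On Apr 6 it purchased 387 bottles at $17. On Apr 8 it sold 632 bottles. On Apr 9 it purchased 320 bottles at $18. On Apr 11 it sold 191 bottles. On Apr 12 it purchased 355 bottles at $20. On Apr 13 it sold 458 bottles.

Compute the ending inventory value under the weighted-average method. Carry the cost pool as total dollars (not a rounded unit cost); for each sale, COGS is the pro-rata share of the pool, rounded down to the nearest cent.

Ending inventory = $2,732.96

After Apr 1: 248 on hand, pool $3,720.00 (≈ $15.0000 each)
After Apr 5: 363 on hand, pool $5,560.00 (≈ $15.3168 each)
After Apr 6: 750 on hand, pool $12,139.00 (≈ $16.1853 each)
Apr 8, sell 632: 632/750 × $12,139.00 → $10,229.13
After Apr 9: 438 on hand, pool $7,669.87 (≈ $17.5111 each)
Apr 11, sell 191: 191/438 × $7,669.87 → $3,344.62
After Apr 12: 602 on hand, pool $11,425.25 (≈ $18.9788 each)
Apr 13, sell 458: 458/602 × $11,425.25 → $8,692.29
Total COGS = $10,229.13 + $3,344.62 + $8,692.29 = $22,266.04
Ending inventory (cost pool remaining) = $2,732.96
Check: goods available $24,999.00 = COGS $22,266.04 + ending $2,732.96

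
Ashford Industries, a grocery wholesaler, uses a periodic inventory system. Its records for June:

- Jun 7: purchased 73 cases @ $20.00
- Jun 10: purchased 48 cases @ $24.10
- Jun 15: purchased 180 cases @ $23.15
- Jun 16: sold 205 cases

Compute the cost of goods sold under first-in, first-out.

Jun 16, 205 sold [FIFO — oldest first]: 73 @ $20.00 + 48 @ $24.10 + 84 @ $23.15 = $4,561.40
Ending inventory: 96 @ $23.15 = $2,222.40
Check: goods available $6,783.80 = COGS $4,561.40 + ending $2,222.40

COGS = $4,561.40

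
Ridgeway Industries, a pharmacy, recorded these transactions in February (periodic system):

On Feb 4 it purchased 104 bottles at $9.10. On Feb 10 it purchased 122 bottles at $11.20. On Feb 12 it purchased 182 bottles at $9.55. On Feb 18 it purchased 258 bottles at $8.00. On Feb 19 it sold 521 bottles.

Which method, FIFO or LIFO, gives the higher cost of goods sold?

FIFO COGS: 104 @ $9.10 + 122 @ $11.20 + 182 @ $9.55 + 113 @ $8.00 = $4,954.90
LIFO COGS: 258 @ $8.00 + 182 @ $9.55 + 81 @ $11.20 = $4,709.30

FIFO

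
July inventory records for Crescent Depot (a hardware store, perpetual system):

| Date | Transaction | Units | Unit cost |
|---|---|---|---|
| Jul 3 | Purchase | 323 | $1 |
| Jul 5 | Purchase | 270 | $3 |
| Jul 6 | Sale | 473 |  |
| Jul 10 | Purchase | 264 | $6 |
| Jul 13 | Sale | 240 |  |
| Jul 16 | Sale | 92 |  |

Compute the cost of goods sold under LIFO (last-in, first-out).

COGS = $2,665

Jul 6, 473 sold [LIFO — newest first]: 270 @ $3 + 203 @ $1 = $1,013
Jul 13, 240 sold [LIFO — newest first]: 240 @ $6 = $1,440
Jul 16, 92 sold [LIFO — newest first]: 24 @ $6 + 68 @ $1 = $212
Total COGS = $1,013 + $1,440 + $212 = $2,665
Ending inventory: 52 @ $1 = $52
Check: goods available $2,717 = COGS $2,665 + ending $52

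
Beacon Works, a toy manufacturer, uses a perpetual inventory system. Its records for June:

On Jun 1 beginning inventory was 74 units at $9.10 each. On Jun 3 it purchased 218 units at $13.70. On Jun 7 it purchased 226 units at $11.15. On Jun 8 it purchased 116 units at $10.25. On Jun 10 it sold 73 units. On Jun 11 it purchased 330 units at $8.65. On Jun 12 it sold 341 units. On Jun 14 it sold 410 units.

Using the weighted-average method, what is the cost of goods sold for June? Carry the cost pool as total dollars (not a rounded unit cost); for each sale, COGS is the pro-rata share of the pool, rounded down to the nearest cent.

After Jun 1: 74 on hand, pool $673.40 (≈ $9.1000 each)
After Jun 3: 292 on hand, pool $3,660.00 (≈ $12.5342 each)
After Jun 7: 518 on hand, pool $6,179.90 (≈ $11.9303 each)
After Jun 8: 634 on hand, pool $7,368.90 (≈ $11.6229 each)
Jun 10, sell 73: 73/634 × $7,368.90 → $848.46
After Jun 11: 891 on hand, pool $9,374.94 (≈ $10.5218 each)
Jun 12, sell 341: 341/891 × $9,374.94 → $3,587.94
Jun 14, sell 410: 410/550 × $5,787.00 → $4,313.94
Total COGS = $848.46 + $3,587.94 + $4,313.94 = $8,750.34
Ending inventory (cost pool remaining) = $1,473.06

COGS = $8,750.34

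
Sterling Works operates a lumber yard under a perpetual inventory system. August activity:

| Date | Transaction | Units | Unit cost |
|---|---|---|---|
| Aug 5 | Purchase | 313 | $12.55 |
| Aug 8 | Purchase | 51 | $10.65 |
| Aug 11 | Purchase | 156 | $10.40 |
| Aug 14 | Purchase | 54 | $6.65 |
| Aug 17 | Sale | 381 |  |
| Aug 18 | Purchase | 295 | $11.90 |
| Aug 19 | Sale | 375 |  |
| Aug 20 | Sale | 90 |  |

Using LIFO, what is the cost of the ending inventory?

Ending inventory = $288.65

Aug 17, 381 sold [LIFO — newest first]: 54 @ $6.65 + 156 @ $10.40 + 51 @ $10.65 + 120 @ $12.55 = $4,030.65
Aug 19, 375 sold [LIFO — newest first]: 295 @ $11.90 + 80 @ $12.55 = $4,514.50
Aug 20, 90 sold [LIFO — newest first]: 90 @ $12.55 = $1,129.50
Total COGS = $4,030.65 + $4,514.50 + $1,129.50 = $9,674.65
Ending inventory: 23 @ $12.55 = $288.65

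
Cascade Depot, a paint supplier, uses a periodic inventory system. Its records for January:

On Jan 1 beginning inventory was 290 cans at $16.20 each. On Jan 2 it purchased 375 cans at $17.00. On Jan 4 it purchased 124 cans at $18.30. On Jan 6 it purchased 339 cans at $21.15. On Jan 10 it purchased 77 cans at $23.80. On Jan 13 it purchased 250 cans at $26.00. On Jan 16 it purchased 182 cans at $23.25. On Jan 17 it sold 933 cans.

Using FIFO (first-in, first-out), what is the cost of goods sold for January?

Jan 17, 933 sold [FIFO — oldest first]: 290 @ $16.20 + 375 @ $17.00 + 124 @ $18.30 + 144 @ $21.15 = $16,387.80
Ending inventory: 195 @ $21.15 + 77 @ $23.80 + 250 @ $26.00 + 182 @ $23.25 = $16,688.35

COGS = $16,387.80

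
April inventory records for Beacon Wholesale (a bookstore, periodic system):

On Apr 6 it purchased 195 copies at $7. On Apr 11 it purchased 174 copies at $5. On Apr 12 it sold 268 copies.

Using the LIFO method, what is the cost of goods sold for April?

Apr 12, 268 sold [LIFO — newest first]: 174 @ $5 + 94 @ $7 = $1,528
Ending inventory: 101 @ $7 = $707
Check: goods available $2,235 = COGS $1,528 + ending $707

COGS = $1,528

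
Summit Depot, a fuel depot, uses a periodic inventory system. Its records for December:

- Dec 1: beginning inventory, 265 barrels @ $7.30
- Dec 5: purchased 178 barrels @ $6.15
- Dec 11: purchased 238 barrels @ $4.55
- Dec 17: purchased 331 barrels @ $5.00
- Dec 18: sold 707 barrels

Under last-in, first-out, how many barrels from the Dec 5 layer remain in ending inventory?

Dec 18, 707 sold [LIFO — newest first]: 331 @ $5.00 + 238 @ $4.55 + 138 @ $6.15 = $3,586.60
Ending inventory: 265 @ $7.30 + 40 @ $6.15 = $2,180.50
Check: goods available $5,767.10 = COGS $3,586.60 + ending $2,180.50

40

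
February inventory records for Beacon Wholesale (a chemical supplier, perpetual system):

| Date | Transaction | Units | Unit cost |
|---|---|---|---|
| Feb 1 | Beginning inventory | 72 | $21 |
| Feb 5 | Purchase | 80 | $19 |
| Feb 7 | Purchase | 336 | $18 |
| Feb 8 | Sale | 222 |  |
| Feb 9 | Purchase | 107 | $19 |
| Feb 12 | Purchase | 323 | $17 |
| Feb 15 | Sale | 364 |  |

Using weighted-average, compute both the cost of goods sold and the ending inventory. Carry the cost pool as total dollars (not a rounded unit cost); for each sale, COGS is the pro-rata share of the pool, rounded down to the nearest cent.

After Feb 1: 72 on hand, pool $1,512.00 (≈ $21.0000 each)
After Feb 5: 152 on hand, pool $3,032.00 (≈ $19.9474 each)
After Feb 7: 488 on hand, pool $9,080.00 (≈ $18.6066 each)
Feb 8, sell 222: 222/488 × $9,080.00 → $4,130.65
After Feb 9: 373 on hand, pool $6,982.35 (≈ $18.7194 each)
After Feb 12: 696 on hand, pool $12,473.35 (≈ $17.9215 each)
Feb 15, sell 364: 364/696 × $12,473.35 → $6,523.41
Total COGS = $4,130.65 + $6,523.41 = $10,654.06
Ending inventory (cost pool remaining) = $5,949.94

COGS = $10,654.06; ending inventory = $5,949.94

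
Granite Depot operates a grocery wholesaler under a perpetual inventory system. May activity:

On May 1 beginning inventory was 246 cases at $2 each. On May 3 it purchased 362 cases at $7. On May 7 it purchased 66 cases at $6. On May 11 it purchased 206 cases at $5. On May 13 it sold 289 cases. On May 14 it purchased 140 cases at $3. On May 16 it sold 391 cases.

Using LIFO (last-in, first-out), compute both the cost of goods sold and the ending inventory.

COGS = $3,722; ending inventory = $1,150

May 13, 289 sold [LIFO — newest first]: 206 @ $5 + 66 @ $6 + 17 @ $7 = $1,545
May 16, 391 sold [LIFO — newest first]: 140 @ $3 + 251 @ $7 = $2,177
Total COGS = $1,545 + $2,177 = $3,722
Ending inventory: 246 @ $2 + 94 @ $7 = $1,150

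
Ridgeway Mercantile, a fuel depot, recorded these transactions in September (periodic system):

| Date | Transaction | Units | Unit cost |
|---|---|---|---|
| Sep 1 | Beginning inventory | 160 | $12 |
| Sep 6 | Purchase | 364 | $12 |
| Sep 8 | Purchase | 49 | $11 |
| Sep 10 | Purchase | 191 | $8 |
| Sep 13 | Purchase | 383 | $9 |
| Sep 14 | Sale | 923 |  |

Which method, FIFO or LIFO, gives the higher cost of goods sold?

FIFO

FIFO COGS: 160 @ $12 + 364 @ $12 + 49 @ $11 + 191 @ $8 + 159 @ $9 = $9,786
LIFO COGS: 383 @ $9 + 191 @ $8 + 49 @ $11 + 300 @ $12 = $9,114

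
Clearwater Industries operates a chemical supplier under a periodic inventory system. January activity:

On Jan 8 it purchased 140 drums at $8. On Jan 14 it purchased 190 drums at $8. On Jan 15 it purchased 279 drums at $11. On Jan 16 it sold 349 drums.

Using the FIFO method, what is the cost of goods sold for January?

COGS = $2,849

Jan 16, 349 sold [FIFO — oldest first]: 140 @ $8 + 190 @ $8 + 19 @ $11 = $2,849
Ending inventory: 260 @ $11 = $2,860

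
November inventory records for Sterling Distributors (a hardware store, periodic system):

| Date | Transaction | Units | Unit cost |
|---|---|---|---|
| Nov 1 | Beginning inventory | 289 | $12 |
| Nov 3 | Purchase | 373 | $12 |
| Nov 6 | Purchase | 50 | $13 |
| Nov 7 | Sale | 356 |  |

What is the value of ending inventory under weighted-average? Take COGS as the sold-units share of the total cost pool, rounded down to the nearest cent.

Nov 7, sell 356: 356/712 × $8,594.00 → $4,297.00
Ending inventory (cost pool remaining) = $4,297.00
Check: goods available $8,594.00 = COGS $4,297.00 + ending $4,297.00

Ending inventory = $4,297.00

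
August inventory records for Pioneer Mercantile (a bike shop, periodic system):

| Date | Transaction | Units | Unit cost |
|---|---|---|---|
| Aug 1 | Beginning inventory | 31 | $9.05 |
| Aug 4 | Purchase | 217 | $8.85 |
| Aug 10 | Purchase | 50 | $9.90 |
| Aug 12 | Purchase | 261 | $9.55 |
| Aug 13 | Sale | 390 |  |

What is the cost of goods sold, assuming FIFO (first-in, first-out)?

COGS = $3,574.60

Aug 13, 390 sold [FIFO — oldest first]: 31 @ $9.05 + 217 @ $8.85 + 50 @ $9.90 + 92 @ $9.55 = $3,574.60
Ending inventory: 169 @ $9.55 = $1,613.95
Check: goods available $5,188.55 = COGS $3,574.60 + ending $1,613.95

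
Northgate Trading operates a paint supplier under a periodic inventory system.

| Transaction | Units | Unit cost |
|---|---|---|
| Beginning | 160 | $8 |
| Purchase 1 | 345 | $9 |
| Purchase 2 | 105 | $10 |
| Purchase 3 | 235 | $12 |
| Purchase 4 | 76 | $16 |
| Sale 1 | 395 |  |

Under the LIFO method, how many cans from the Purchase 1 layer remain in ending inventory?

345

Sale 1 (395) [LIFO — newest first]: 76 @ $16 + 235 @ $12 + 84 @ $10 = $4,876
Ending inventory: 160 @ $8 + 345 @ $9 + 21 @ $10 = $4,595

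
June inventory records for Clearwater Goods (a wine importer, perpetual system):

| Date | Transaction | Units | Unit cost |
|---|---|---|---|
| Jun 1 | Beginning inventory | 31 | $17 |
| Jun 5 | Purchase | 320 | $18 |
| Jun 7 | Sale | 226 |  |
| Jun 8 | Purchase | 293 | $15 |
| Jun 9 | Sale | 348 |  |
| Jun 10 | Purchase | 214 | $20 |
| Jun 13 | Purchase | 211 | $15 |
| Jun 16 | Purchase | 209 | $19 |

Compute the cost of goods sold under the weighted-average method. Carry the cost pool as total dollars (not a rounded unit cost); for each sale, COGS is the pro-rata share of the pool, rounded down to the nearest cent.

After Jun 1: 31 on hand, pool $527.00 (≈ $17.0000 each)
After Jun 5: 351 on hand, pool $6,287.00 (≈ $17.9117 each)
Jun 7, sell 226: 226/351 × $6,287.00 → $4,048.03
After Jun 8: 418 on hand, pool $6,633.97 (≈ $15.8707 each)
Jun 9, sell 348: 348/418 × $6,633.97 → $5,523.01
After Jun 10: 284 on hand, pool $5,390.96 (≈ $18.9823 each)
After Jun 13: 495 on hand, pool $8,555.96 (≈ $17.2848 each)
After Jun 16: 704 on hand, pool $12,526.96 (≈ $17.7940 each)
Total COGS = $4,048.03 + $5,523.01 = $9,571.04
Ending inventory (cost pool remaining) = $12,526.96

COGS = $9,571.04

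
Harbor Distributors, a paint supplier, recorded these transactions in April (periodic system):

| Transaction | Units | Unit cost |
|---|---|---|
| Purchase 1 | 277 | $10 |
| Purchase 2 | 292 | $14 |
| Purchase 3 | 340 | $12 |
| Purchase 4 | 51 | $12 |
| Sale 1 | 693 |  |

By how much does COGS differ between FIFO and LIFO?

FIFO COGS: 277 @ $10 + 292 @ $14 + 124 @ $12 = $8,346
LIFO COGS: 51 @ $12 + 340 @ $12 + 292 @ $14 + 10 @ $10 = $8,880
Difference = |$8,346 − $8,880| = $534

$534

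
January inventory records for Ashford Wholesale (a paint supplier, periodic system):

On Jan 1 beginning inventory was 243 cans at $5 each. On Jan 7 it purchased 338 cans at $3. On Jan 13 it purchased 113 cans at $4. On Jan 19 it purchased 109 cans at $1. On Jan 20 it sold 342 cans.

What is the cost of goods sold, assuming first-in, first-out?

Jan 20, 342 sold [FIFO — oldest first]: 243 @ $5 + 99 @ $3 = $1,512
Ending inventory: 239 @ $3 + 113 @ $4 + 109 @ $1 = $1,278

COGS = $1,512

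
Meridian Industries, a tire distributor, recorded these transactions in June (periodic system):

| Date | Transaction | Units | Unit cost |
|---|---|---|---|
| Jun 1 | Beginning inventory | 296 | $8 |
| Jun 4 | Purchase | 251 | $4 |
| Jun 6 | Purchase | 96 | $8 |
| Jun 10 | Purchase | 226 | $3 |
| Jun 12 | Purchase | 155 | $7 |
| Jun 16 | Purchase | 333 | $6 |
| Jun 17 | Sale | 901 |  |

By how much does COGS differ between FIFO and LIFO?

FIFO COGS: 296 @ $8 + 251 @ $4 + 96 @ $8 + 226 @ $3 + 32 @ $7 = $5,042
LIFO COGS: 333 @ $6 + 155 @ $7 + 226 @ $3 + 96 @ $8 + 91 @ $4 = $4,893
Difference = |$5,042 − $4,893| = $149

$149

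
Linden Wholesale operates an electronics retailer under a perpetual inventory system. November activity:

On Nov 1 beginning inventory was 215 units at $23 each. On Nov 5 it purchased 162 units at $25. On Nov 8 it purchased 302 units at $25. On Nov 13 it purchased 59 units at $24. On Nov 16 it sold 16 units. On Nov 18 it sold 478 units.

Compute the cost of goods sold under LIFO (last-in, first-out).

COGS = $12,291

Nov 16, 16 sold [LIFO — newest first]: 16 @ $24 = $384
Nov 18, 478 sold [LIFO — newest first]: 43 @ $24 + 302 @ $25 + 133 @ $25 = $11,907
Total COGS = $384 + $11,907 = $12,291
Ending inventory: 215 @ $23 + 29 @ $25 = $5,670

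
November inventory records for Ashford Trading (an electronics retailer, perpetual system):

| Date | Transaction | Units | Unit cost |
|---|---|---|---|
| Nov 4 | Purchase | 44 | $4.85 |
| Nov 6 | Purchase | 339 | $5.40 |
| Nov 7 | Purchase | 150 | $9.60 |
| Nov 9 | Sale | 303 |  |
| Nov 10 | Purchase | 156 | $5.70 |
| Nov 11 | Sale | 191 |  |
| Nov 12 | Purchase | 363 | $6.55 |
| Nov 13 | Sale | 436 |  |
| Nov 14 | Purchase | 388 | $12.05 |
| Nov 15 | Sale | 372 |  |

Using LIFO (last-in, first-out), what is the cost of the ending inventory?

Ending inventory = $827.40

Nov 9, 303 sold [LIFO — newest first]: 150 @ $9.60 + 153 @ $5.40 = $2,266.20
Nov 11, 191 sold [LIFO — newest first]: 156 @ $5.70 + 35 @ $5.40 = $1,078.20
Nov 13, 436 sold [LIFO — newest first]: 363 @ $6.55 + 73 @ $5.40 = $2,771.85
Nov 15, 372 sold [LIFO — newest first]: 372 @ $12.05 = $4,482.60
Total COGS = $2,266.20 + $1,078.20 + $2,771.85 + $4,482.60 = $10,598.85
Ending inventory: 44 @ $4.85 + 78 @ $5.40 + 16 @ $12.05 = $827.40
Check: goods available $11,426.25 = COGS $10,598.85 + ending $827.40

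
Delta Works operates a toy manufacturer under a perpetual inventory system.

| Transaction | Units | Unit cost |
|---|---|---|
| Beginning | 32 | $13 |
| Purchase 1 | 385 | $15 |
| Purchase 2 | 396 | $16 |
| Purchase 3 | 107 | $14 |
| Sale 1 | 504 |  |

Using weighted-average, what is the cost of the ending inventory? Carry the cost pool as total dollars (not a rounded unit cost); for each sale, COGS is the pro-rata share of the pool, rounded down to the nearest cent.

After Beginning: 32 on hand, pool $416.00 (≈ $13.0000 each)
After Purchase 1: 417 on hand, pool $6,191.00 (≈ $14.8465 each)
After Purchase 2: 813 on hand, pool $12,527.00 (≈ $15.4084 each)
After Purchase 3: 920 on hand, pool $14,025.00 (≈ $15.2446 each)
Sale 1, sell 504: 504/920 × $14,025.00 → $7,683.26
Ending inventory (cost pool remaining) = $6,341.74

Ending inventory = $6,341.74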